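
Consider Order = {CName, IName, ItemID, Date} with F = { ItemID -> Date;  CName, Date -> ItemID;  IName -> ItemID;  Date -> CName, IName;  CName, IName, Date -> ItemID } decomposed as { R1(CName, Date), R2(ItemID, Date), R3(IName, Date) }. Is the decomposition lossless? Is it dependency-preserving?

Lossless test (chase): Rows 1 and 2 agree on Date; apply Date→CName, IName and equate their CName, IName entries. Rows 1 and 3 agree on Date; apply Date→CName, IName and equate their CName, IName entries. Rows 1 and 2 agree on CName, IName, Date; apply CName, IName, Date→ItemID and equate their ItemID entries. Rows 1 and 3 agree on CName, IName, Date; apply CName, IName, Date→ItemID and equate their ItemID entries. Row 1 is now all distinguished symbols — the join is lossless.
Dependency preservation: CName, Date → ItemID; IName → ItemID; Date → CName, IName; CName, IName, Date → ItemID are not contained in any single fragment, but the restricted closure of each left-hand side across the fragments still reaches the right-hand side; the remaining FDs each lie inside some fragment. All dependencies are preserved.

lossless and dependency-preserving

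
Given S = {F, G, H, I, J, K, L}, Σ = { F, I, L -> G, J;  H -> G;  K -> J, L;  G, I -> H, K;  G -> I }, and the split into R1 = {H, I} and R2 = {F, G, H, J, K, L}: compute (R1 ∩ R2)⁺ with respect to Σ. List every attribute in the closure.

R1 ∩ R2 = {H}.
H → G applies, adding G
G → I applies, adding I
G, I → H, K applies, adding K
K → J, L applies, adding J, L
Closure: {G, H, I, J, K, L}.

G, H, I, J, K, L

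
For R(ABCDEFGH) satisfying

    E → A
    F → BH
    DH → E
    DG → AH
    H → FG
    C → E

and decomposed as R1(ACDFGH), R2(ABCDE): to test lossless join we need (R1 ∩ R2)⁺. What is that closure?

ACDE

R1 ∩ R2 = {ACD}.
C → E applies, adding E
Closure: {ACDE}.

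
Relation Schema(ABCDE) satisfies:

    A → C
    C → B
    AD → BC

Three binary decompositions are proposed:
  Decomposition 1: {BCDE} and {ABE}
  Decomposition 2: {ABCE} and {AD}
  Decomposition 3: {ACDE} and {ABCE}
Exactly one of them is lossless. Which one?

Decomposition 3

Decomposition 1: common = {BE}, closure = {BE} → lossy.
Decomposition 2: common = {A}, closure = {ABC} → lossy.
Decomposition 3: common = {ACE}, closure = {ABCE} → lossless.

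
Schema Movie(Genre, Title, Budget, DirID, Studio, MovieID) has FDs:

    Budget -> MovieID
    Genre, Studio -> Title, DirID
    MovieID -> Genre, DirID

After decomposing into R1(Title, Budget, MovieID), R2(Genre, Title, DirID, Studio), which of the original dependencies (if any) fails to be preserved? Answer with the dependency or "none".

MovieID -> Genre, DirID

Check MovieID → Genre, DirID: no single fragment contains all of {Genre, DirID, MovieID}, and the restricted closure of {MovieID} across the fragments never reaches {Genre, DirID}.
Budget → MovieID is preserved.
Genre, Studio → Title, DirID is preserved.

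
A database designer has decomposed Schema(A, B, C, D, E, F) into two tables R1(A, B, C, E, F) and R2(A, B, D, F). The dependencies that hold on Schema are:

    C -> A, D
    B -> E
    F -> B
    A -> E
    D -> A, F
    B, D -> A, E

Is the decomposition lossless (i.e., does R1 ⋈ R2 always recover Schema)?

No

Common attributes: R1 ∩ R2 = {A, B, F}.
Closure of {A, B, F}: B → E applies, adding E. So (A, B, F)⁺ = {A, B, E, F}.
The closure contains neither all of R1 = {A, B, C, E, F} nor all of R2 = {A, B, D, F}, so the common attributes are not a superkey of either fragment. The join is lossy.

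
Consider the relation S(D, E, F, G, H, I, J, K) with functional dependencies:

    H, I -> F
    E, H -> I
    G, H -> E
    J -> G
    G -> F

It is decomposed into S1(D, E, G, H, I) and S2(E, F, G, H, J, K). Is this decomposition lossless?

Common attributes: S1 ∩ S2 = {E, G, H}.
Closure of {E, G, H}: E, H → I applies, adding I; G → F applies, adding F. So (E, G, H)⁺ = {E, F, G, H, I}.
The closure contains neither all of S1 = {D, E, G, H, I} nor all of S2 = {E, F, G, H, J, K}, so the common attributes are not a superkey of either fragment. The join is lossy.

No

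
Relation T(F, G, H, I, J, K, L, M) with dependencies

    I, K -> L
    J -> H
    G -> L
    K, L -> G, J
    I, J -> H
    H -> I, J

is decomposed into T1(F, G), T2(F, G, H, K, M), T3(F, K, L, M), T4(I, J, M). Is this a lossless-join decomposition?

No

Chase test. Columns are F, G, H, I, J, K, L, M; row i has aⱼ where attribute j ∈ Ti, else bᵢⱼ.
Initial tableau (one row per fragment):
  row 1: a1 a2 b13 b14 b15 b16 b17 b18
  row 2: a1 a2 a3 b24 b25 a6 b27 a8
  row 3: a1 b32 b33 b34 b35 a6 a7 a8
  row 4: b41 b42 b43 a4 a5 b46 b47 a8
Rows 1 and 2 agree on G; apply G→L and equate their L entries.
No row becomes fully distinguished — the join is lossy.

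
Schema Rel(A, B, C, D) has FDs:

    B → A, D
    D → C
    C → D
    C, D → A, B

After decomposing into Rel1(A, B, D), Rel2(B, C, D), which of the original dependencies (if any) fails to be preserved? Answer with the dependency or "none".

none

B → A, D lies within Rel1.
D → C lies within Rel2.
C → D lies within Rel2.
C, D → A, B: restricted closure across fragments reaches A, B.
Every dependency is enforceable on the fragments, so the decomposition is dependency-preserving.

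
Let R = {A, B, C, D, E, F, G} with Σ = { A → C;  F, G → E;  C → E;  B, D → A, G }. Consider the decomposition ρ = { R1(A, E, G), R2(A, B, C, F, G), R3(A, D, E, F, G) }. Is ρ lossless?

No

Chase test. Columns are A, B, C, D, E, F, G; row i has aⱼ where attribute j ∈ Ri, else bᵢⱼ.
Initial tableau (one row per fragment):
  row 1: a1 b12 b13 b14 a5 b16 a7
  row 2: a1 a2 a3 b24 b25 a6 a7
  row 3: a1 b32 b33 a4 a5 a6 a7
Rows 1 and 2 agree on A; apply A→C and equate their C entries.
Rows 1 and 3 agree on A; apply A→C and equate their C entries.
Rows 2 and 3 agree on F, G; apply F, G→E and equate their E entries.
No row becomes fully distinguished — the join is lossy.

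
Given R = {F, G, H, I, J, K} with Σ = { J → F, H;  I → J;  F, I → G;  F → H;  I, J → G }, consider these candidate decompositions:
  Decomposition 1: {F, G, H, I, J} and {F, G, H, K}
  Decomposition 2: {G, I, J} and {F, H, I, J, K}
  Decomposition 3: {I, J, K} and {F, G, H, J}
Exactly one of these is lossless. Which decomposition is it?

Decomposition 1: common = {F, G, H}, closure = {F, G, H} → lossy.
Decomposition 2: common = {I, J}, closure = {F, G, H, I, J} → lossless.
Decomposition 3: common = {J}, closure = {F, H, J} → lossy.

Decomposition 2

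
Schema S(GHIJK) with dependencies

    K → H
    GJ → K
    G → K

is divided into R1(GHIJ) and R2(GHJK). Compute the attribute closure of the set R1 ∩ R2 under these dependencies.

GHJK

R1 ∩ R2 = {GHJ}.
GJ → K applies, adding K
Closure: {GHJK}.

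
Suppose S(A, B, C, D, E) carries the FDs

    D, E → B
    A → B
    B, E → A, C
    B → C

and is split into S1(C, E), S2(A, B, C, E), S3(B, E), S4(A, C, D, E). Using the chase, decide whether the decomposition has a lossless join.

Chase test. Columns are A, B, C, D, E; row i has aⱼ where attribute j ∈ Si, else bᵢⱼ.
Initial tableau (one row per fragment):
  row 1: b11 b12 a3 b14 a5
  row 2: a1 a2 a3 b24 a5
  row 3: b31 a2 b33 b34 a5
  row 4: a1 b42 a3 a4 a5
Rows 2 and 4 agree on A; apply A→B and equate their B entries.
Rows 2 and 3 agree on B, E; apply B, E→A, C and equate their A, C entries.
Row 4 is now all distinguished symbols — the join is lossless.

Yes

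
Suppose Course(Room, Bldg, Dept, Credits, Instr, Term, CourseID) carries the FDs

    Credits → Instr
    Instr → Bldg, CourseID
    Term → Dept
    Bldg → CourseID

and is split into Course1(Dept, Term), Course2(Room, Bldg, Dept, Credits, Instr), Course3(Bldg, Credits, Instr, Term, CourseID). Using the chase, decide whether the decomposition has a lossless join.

Chase test. Columns are Room, Bldg, Dept, Credits, Instr, Term, CourseID; row i has aⱼ where attribute j ∈ Coursei, else bᵢⱼ.
Initial tableau (one row per fragment):
  row 1: b11 b12 a3 b14 b15 a6 b17
  row 2: a1 a2 a3 a4 a5 b26 b27
  row 3: b31 a2 b33 a4 a5 a6 a7
Rows 2 and 3 agree on Instr; apply Instr→Bldg, CourseID and equate their Bldg, CourseID entries.
Rows 1 and 3 agree on Term; apply Term→Dept and equate their Dept entries.
No row becomes fully distinguished — the join is lossy.

No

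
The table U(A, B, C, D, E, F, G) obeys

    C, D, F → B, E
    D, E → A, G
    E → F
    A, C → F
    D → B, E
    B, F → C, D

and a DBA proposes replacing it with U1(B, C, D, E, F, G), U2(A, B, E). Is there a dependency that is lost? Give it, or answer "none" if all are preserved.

Check A, C → F: no single fragment contains all of {A, C, F}, and the restricted closure of {A, C} across the fragments never reaches {F}.
C, D, F → B, E is preserved.
D, E → A, G is preserved.
E → F is preserved.
D → B, E is preserved.
B, F → C, D is preserved.

A, C → F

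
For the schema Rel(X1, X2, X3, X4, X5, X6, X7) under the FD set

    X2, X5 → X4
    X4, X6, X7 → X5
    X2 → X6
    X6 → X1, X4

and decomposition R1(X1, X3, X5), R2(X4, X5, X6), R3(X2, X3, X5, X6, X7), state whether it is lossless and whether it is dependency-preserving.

lossy and not dependency-preserving

Lossless test (chase): Rows 2 and 3 agree on X6; apply X6→X1, X4 and equate their X1, X4 entries. No row becomes fully distinguished — the join is lossy.
Dependency preservation: the restricted closure of {X6} across the fragments never reaches {X1, X4}, so X6 → X1, X4 cannot be enforced without a join — not preserved.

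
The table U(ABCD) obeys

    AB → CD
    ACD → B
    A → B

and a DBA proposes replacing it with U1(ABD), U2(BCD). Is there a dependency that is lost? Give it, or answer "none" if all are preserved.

AB → CD

Check AB → CD: no single fragment contains all of {ABCD}, and the restricted closure of {AB} across the fragments never reaches {CD}.
ACD → B is preserved.
A → B is preserved.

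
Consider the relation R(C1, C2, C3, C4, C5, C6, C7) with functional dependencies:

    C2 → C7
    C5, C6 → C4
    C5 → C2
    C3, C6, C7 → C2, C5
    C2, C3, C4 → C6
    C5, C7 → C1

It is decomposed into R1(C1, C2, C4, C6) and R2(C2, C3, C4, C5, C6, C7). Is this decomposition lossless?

No

Common attributes: R1 ∩ R2 = {C2, C4, C6}.
Closure of {C2, C4, C6}: C2 → C7 applies, adding C7. So (C2, C4, C6)⁺ = {C2, C4, C6, C7}.
The closure contains neither all of R1 = {C1, C2, C4, C6} nor all of R2 = {C2, C3, C4, C5, C6, C7}, so the common attributes are not a superkey of either fragment. The join is lossy.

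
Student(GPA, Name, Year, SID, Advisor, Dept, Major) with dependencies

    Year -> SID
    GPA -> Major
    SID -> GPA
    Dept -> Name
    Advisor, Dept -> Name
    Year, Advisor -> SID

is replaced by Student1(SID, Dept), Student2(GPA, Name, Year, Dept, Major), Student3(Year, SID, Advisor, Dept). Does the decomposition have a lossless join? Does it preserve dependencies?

lossless but not dependency-preserving

Lossless test (chase): Rows 2 and 3 agree on Year; apply Year→SID and equate their SID entries. Rows 1 and 2 agree on SID; apply SID→GPA and equate their GPA entries. Rows 1 and 3 agree on SID; apply SID→GPA and equate their GPA entries. Rows 1 and 2 agree on Dept; apply Dept→Name and equate their Name entries. Rows 1 and 3 agree on Dept; apply Dept→Name and equate their Name entries. Rows 1 and 2 agree on GPA; apply GPA→Major and equate their Major entries. Rows 1 and 3 agree on GPA; apply GPA→Major and equate their Major entries. Row 3 is now all distinguished symbols — the join is lossless.
Dependency preservation: the restricted closure of {SID} across the fragments never reaches {GPA}, so SID → GPA cannot be enforced without a join — not preserved.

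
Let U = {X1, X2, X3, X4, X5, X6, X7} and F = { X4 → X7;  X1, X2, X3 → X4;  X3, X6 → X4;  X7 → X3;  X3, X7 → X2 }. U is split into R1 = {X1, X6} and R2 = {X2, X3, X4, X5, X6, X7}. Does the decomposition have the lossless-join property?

No

Common attributes: R1 ∩ R2 = {X6}.
No dependency enlarges {X6}, so (X6)⁺ = {X6}.
The closure contains neither all of R1 = {X1, X6} nor all of R2 = {X2, X3, X4, X5, X6, X7}, so the common attributes are not a superkey of either fragment. The join is lossy.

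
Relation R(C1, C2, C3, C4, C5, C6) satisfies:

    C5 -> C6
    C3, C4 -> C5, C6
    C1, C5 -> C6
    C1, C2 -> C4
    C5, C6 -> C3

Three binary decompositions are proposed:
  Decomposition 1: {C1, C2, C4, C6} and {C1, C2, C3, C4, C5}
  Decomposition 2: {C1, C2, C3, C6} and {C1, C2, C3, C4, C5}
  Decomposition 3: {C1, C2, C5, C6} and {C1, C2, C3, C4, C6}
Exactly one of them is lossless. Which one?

Decomposition 1: common = {C1, C2, C4}, closure = {C1, C2, C4} → lossy.
Decomposition 2: common = {C1, C2, C3}, closure = {C1, C2, C3, C4, C5, C6} → lossless.
Decomposition 3: common = {C1, C2, C6}, closure = {C1, C2, C4, C6} → lossy.

Decomposition 2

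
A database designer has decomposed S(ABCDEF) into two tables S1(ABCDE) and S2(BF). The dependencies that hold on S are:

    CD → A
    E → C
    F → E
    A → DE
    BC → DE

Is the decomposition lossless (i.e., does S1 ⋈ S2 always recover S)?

Common attributes: S1 ∩ S2 = {B}.
No dependency enlarges {B}, so (B)⁺ = {B}.
The closure contains neither all of S1 = {ABCDE} nor all of S2 = {BF}, so the common attributes are not a superkey of either fragment. The join is lossy.

No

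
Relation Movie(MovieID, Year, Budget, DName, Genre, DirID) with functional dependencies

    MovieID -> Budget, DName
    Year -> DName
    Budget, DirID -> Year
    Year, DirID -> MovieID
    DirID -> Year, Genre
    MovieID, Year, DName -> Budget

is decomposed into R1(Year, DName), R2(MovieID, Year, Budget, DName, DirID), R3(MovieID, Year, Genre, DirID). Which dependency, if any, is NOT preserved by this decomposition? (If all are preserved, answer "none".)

MovieID → Budget, DName lies within R2.
Year → DName lies within R1.
Budget, DirID → Year lies within R2.
Year, DirID → MovieID lies within R2.
DirID → Year, Genre lies within R3.
MovieID, Year, DName → Budget lies within R2.
Every dependency is enforceable on the fragments, so the decomposition is dependency-preserving.

none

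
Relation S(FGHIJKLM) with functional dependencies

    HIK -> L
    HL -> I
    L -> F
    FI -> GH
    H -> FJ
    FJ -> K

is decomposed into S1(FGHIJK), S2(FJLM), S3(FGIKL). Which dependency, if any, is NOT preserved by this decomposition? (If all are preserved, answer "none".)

HL -> I

Check HL → I: no single fragment contains all of {HIL}, and the restricted closure of {HL} across the fragments never reaches {I}.
HIK → L is preserved.
L → F is preserved.
FI → GH is preserved.
H → FJ is preserved.
FJ → K is preserved.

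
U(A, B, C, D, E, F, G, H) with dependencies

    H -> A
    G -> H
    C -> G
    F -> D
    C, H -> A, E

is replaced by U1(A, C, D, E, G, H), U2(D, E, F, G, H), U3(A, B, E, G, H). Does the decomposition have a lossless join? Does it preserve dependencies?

lossy but dependency-preserving

Lossless test (chase): Rows 1 and 2 agree on H; apply H→A and equate their A entries. No row becomes fully distinguished — the join is lossy.
Dependency preservation: every FD's attributes lie within a single fragment, so each can be enforced locally — preserved.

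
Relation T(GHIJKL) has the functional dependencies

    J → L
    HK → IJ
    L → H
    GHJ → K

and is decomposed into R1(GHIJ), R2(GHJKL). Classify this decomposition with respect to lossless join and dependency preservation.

Lossless test: (GHJ)⁺ = {GHIJKL}, which contains all of one fragment — lossless.
Dependency preservation: the restricted closure of {HK} across the fragments never reaches {IJ}, so HK → IJ cannot be enforced without a join — not preserved.

lossless but not dependency-preserving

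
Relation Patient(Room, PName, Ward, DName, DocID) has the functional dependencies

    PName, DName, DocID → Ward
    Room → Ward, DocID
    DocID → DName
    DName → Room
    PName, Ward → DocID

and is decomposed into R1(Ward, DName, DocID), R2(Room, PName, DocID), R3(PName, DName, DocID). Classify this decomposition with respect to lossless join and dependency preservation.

Lossless test (chase): Rows 1 and 2 agree on DocID; apply DocID→DName and equate their DName entries. Rows 1 and 2 agree on DName; apply DName→Room and equate their Room entries. Rows 1 and 3 agree on DName; apply DName→Room and equate their Room entries. Rows 2 and 3 agree on PName, DName, DocID; apply PName, DName, DocID→Ward and equate their Ward entries. Rows 1 and 2 agree on Room; apply Room→Ward, DocID and equate their Ward, DocID entries. Row 2 is now all distinguished symbols — the join is lossless.
Dependency preservation: the restricted closure of {PName, Ward} across the fragments never reaches {DocID}, so PName, Ward → DocID cannot be enforced without a join — not preserved.

lossless but not dependency-preserving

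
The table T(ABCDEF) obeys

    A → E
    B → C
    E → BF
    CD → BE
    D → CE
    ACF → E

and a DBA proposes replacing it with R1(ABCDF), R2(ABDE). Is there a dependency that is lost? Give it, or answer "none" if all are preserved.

Check E → BF: no single fragment contains all of {BEF}, and the restricted closure of {E} across the fragments never reaches {BF}.
A → E is preserved.
B → C is preserved.
CD → BE is preserved.
D → CE is preserved.
ACF → E is preserved.

E → BF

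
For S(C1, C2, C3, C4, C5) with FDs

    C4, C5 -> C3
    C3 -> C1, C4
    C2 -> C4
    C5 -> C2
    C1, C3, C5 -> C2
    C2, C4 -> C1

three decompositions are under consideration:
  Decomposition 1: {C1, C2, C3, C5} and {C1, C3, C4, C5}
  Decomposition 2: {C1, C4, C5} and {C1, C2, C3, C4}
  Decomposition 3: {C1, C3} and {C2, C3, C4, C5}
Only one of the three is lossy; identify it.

Decomposition 2

Decomposition 1: common = {C1, C3, C5}, closure = {C1, C2, C3, C4, C5} → lossless.
Decomposition 2: common = {C1, C4}, closure = {C1, C4} → lossy.
Decomposition 3: common = {C3}, closure = {C1, C3, C4} → lossless.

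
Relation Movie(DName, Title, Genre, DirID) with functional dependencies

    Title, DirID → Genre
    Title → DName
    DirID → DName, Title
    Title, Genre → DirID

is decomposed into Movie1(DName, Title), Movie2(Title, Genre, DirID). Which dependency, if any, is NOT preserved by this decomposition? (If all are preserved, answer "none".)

Title, DirID → Genre lies within Movie2.
Title → DName lies within Movie1.
DirID → DName, Title: restricted closure across fragments reaches DName, Title.
Title, Genre → DirID lies within Movie2.
Every dependency is enforceable on the fragments, so the decomposition is dependency-preserving.

none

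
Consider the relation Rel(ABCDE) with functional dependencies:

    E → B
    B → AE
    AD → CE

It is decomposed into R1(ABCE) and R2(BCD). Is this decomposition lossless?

Common attributes: R1 ∩ R2 = {BC}.
Closure of {BC}: B → AE applies, adding AE. So (BC)⁺ = {ABCE}.
This closure contains every attribute of R1, so R1 ∩ R2 → R1. The join is lossless.

Yes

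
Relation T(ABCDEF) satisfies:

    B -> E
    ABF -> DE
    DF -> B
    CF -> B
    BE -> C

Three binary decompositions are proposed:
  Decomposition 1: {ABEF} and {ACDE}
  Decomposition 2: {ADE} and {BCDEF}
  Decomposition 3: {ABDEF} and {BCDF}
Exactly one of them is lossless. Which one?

Decomposition 1: common = {AE}, closure = {AE} → lossy.
Decomposition 2: common = {DE}, closure = {DE} → lossy.
Decomposition 3: common = {BDF}, closure = {BCDEF} → lossless.

Decomposition 3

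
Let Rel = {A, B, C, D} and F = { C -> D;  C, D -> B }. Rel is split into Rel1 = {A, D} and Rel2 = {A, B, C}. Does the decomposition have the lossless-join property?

No

Common attributes: Rel1 ∩ Rel2 = {A}.
No dependency enlarges {A}, so (A)⁺ = {A}.
The closure contains neither all of Rel1 = {A, D} nor all of Rel2 = {A, B, C}, so the common attributes are not a superkey of either fragment. The join is lossy.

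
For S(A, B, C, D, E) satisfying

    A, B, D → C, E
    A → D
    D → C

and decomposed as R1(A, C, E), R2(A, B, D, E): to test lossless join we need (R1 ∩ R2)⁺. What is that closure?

R1 ∩ R2 = {A, E}.
A → D applies, adding D
D → C applies, adding C
Closure: {A, C, D, E}.

A, C, D, E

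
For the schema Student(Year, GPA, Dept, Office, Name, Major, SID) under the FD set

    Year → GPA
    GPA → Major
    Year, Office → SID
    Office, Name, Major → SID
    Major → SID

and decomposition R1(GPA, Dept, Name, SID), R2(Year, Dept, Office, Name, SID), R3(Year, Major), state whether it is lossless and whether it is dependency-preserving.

Lossless test (chase): Rows 2 and 3 agree on Year; apply Year→GPA and equate their GPA entries. Rows 2 and 3 agree on GPA; apply GPA→Major and equate their Major entries. Rows 2 and 3 agree on Major; apply Major→SID and equate their SID entries. No row becomes fully distinguished — the join is lossy.
Dependency preservation: the restricted closure of {Year} across the fragments never reaches {GPA}, so Year → GPA cannot be enforced without a join — not preserved.

lossy and not dependency-preserving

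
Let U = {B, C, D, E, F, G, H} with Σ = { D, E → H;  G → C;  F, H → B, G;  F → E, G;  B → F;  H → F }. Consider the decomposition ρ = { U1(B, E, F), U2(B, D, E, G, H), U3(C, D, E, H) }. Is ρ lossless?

Yes

Chase test. Columns are B, C, D, E, F, G, H; row i has aⱼ where attribute j ∈ Ui, else bᵢⱼ.
Initial tableau (one row per fragment):
  row 1: a1 b12 b13 a4 a5 b16 b17
  row 2: a1 b22 a3 a4 b25 a6 a7
  row 3: b31 a2 a3 a4 b35 b36 a7
Rows 1 and 2 agree on B; apply B→F and equate their F entries.
Rows 2 and 3 agree on H; apply H→F and equate their F entries.
Rows 2 and 3 agree on F, H; apply F, H→B, G and equate their B, G entries.
Rows 1 and 2 agree on F; apply F→E, G and equate their E, G entries.
Rows 1 and 2 agree on G; apply G→C and equate their C entries.
Rows 1 and 3 agree on G; apply G→C and equate their C entries.
Row 2 is now all distinguished symbols — the join is lossless.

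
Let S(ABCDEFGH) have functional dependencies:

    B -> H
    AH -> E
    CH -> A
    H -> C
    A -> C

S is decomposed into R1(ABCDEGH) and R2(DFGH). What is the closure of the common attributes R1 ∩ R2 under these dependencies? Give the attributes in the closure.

ACDEGH

R1 ∩ R2 = {DGH}.
H → C applies, adding C
CH → A applies, adding A
AH → E applies, adding E
Closure: {ACDEGH}.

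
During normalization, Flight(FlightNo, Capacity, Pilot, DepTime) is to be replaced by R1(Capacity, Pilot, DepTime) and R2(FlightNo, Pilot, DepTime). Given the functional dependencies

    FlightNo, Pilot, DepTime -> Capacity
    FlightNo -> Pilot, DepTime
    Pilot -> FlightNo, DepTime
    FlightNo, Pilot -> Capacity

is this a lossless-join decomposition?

Yes

Common attributes: R1 ∩ R2 = {Pilot, DepTime}.
Closure of {Pilot, DepTime}: Pilot → FlightNo, DepTime applies, adding FlightNo; FlightNo, Pilot → Capacity applies, adding Capacity. So (Pilot, DepTime)⁺ = {FlightNo, Capacity, Pilot, DepTime}.
This closure contains every attribute of R1, so R1 ∩ R2 → R1. The join is lossless.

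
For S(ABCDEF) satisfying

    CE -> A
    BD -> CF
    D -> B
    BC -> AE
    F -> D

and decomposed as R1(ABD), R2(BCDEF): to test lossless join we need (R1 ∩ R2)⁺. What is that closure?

R1 ∩ R2 = {BD}.
BD → CF applies, adding CF
BC → AE applies, adding AE
Closure: {ABCDEF}.

ABCDEF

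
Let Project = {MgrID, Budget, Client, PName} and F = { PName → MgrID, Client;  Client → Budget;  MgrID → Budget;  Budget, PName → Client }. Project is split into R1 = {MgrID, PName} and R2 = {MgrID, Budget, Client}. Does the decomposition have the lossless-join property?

No

Common attributes: R1 ∩ R2 = {MgrID}.
Closure of {MgrID}: MgrID → Budget applies, adding Budget. So (MgrID)⁺ = {MgrID, Budget}.
The closure contains neither all of R1 = {MgrID, PName} nor all of R2 = {MgrID, Budget, Client}, so the common attributes are not a superkey of either fragment. The join is lossy.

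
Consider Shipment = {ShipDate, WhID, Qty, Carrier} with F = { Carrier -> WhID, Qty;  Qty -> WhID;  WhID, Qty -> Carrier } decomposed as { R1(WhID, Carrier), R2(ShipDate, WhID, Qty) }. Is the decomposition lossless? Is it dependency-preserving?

Lossless test: (WhID)⁺ = {WhID}, which is a superkey of neither fragment — lossy.
Dependency preservation: the restricted closure of {Carrier} across the fragments never reaches {WhID, Qty}, so Carrier → WhID, Qty cannot be enforced without a join — not preserved.

lossy and not dependency-preserving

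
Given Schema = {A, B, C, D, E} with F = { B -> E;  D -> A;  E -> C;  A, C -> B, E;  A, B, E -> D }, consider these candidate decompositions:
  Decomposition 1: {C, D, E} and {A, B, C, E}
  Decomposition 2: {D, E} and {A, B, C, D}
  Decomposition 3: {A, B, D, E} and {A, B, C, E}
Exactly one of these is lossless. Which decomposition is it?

Decomposition 1: common = {C, E}, closure = {C, E} → lossy.
Decomposition 2: common = {D}, closure = {A, D} → lossy.
Decomposition 3: common = {A, B, E}, closure = {A, B, C, D, E} → lossless.

Decomposition 3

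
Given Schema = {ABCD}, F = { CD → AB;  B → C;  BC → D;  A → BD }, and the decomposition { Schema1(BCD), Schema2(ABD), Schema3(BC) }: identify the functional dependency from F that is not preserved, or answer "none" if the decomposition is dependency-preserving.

CD → AB: restricted closure across fragments reaches AB.
B → C lies within Schema1.
BC → D lies within Schema1.
A → BD lies within Schema2.
Every dependency is enforceable on the fragments, so the decomposition is dependency-preserving.

none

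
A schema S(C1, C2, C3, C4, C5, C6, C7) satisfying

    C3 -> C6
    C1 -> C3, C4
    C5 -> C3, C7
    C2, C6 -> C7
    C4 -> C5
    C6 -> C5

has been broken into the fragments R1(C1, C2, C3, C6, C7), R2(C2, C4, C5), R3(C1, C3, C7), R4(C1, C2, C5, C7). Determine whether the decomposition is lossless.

Chase test. Columns are C1, C2, C3, C4, C5, C6, C7; row i has aⱼ where attribute j ∈ Ri, else bᵢⱼ.
Initial tableau (one row per fragment):
  row 1: a1 a2 a3 b14 b15 a6 a7
  row 2: b21 a2 b23 a4 a5 b26 b27
  row 3: a1 b32 a3 b34 b35 b36 a7
  row 4: a1 a2 b43 b44 a5 b46 a7
Rows 1 and 3 agree on C3; apply C3→C6 and equate their C6 entries.
Rows 1 and 3 agree on C1; apply C1→C3, C4 and equate their C3, C4 entries.
Rows 1 and 4 agree on C1; apply C1→C3, C4 and equate their C3, C4 entries.
Rows 2 and 4 agree on C5; apply C5→C3, C7 and equate their C3, C7 entries.
Rows 1 and 3 agree on C4; apply C4→C5 and equate their C5 entries.
Rows 1 and 4 agree on C4; apply C4→C5 and equate their C5 entries.
Rows 1 and 2 agree on C3; apply C3→C6 and equate their C6 entries.
Rows 1 and 4 agree on C3; apply C3→C6 and equate their C6 entries.
No row becomes fully distinguished — the join is lossy.

No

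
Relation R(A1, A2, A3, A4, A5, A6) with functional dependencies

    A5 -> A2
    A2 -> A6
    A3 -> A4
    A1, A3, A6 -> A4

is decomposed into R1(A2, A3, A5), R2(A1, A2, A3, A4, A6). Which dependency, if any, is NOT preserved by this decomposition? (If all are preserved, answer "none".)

none

A5 → A2 lies within R1.
A2 → A6 lies within R2.
A3 → A4 lies within R2.
A1, A3, A6 → A4 lies within R2.
Every dependency is enforceable on the fragments, so the decomposition is dependency-preserving.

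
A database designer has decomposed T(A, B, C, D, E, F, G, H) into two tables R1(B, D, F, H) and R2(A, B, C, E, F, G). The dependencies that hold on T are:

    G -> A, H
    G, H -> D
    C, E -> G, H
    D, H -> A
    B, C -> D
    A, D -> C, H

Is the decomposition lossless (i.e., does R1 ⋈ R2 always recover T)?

Common attributes: R1 ∩ R2 = {B, F}.
No dependency enlarges {B, F}, so (B, F)⁺ = {B, F}.
The closure contains neither all of R1 = {B, D, F, H} nor all of R2 = {A, B, C, E, F, G}, so the common attributes are not a superkey of either fragment. The join is lossy.

No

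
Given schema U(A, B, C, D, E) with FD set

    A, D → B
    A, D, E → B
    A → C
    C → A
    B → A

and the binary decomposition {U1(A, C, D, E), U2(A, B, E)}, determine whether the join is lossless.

Common attributes: U1 ∩ U2 = {A, E}.
Closure of {A, E}: A → C applies, adding C. So (A, E)⁺ = {A, C, E}.
The closure contains neither all of U1 = {A, C, D, E} nor all of U2 = {A, B, E}, so the common attributes are not a superkey of either fragment. The join is lossy.

No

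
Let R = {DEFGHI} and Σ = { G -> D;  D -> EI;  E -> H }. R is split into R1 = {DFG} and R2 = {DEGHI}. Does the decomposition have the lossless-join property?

Yes

Common attributes: R1 ∩ R2 = {DG}.
Closure of {DG}: D → EI applies, adding EI; E → H applies, adding H. So (DG)⁺ = {DEGHI}.
This closure contains every attribute of R2, so R1 ∩ R2 → R2. The join is lossless.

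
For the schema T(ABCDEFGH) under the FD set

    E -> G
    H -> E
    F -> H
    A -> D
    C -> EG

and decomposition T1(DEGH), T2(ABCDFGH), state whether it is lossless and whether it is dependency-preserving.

lossless but not dependency-preserving

Lossless test: (DGH)⁺ = {DEGH}, which contains all of one fragment — lossless.
Dependency preservation: the restricted closure of {C} across the fragments never reaches {EG}, so C → EG cannot be enforced without a join — not preserved.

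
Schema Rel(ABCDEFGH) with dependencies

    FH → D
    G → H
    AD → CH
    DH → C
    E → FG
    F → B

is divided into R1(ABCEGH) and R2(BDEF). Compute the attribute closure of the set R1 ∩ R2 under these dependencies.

BCDEFGH

R1 ∩ R2 = {BE}.
E → FG applies, adding FG
G → H applies, adding H
FH → D applies, adding D
DH → C applies, adding C
Closure: {BCDEFGH}.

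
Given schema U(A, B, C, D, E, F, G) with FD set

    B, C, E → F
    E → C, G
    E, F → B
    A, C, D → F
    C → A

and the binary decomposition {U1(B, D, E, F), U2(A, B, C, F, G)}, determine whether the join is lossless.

Common attributes: U1 ∩ U2 = {B, F}.
No dependency enlarges {B, F}, so (B, F)⁺ = {B, F}.
The closure contains neither all of U1 = {B, D, E, F} nor all of U2 = {A, B, C, F, G}, so the common attributes are not a superkey of either fragment. The join is lossy.

No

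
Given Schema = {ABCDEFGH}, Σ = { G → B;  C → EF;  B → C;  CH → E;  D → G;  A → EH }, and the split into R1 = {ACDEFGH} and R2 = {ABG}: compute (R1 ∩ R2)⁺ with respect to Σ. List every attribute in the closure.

R1 ∩ R2 = {AG}.
G → B applies, adding B
B → C applies, adding C
A → EH applies, adding EH
C → EF applies, adding F
Closure: {ABCEFGH}.

ABCEFGH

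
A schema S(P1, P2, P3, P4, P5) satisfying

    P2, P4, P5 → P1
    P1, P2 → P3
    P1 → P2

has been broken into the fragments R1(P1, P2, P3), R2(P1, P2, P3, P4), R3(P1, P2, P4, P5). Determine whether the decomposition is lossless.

Chase test. Columns are P1, P2, P3, P4, P5; row i has aⱼ where attribute j ∈ Ri, else bᵢⱼ.
Initial tableau (one row per fragment):
  row 1: a1 a2 a3 b14 b15
  row 2: a1 a2 a3 a4 b25
  row 3: a1 a2 b33 a4 a5
Rows 1 and 3 agree on P1, P2; apply P1, P2→P3 and equate their P3 entries.
Row 3 is now all distinguished symbols — the join is lossless.

Yes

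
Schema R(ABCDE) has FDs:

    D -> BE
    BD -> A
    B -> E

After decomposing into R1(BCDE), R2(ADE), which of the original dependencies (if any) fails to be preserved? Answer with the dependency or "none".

none

D → BE lies within R1.
BD → A: restricted closure across fragments reaches A.
B → E lies within R1.
Every dependency is enforceable on the fragments, so the decomposition is dependency-preserving.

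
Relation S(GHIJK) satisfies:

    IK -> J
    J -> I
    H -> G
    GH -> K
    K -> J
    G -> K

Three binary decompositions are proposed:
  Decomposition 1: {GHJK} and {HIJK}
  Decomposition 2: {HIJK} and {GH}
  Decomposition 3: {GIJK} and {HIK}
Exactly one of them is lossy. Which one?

Decomposition 1: common = {HJK}, closure = {GHIJK} → lossless.
Decomposition 2: common = {H}, closure = {GHIJK} → lossless.
Decomposition 3: common = {IK}, closure = {IJK} → lossy.

Decomposition 3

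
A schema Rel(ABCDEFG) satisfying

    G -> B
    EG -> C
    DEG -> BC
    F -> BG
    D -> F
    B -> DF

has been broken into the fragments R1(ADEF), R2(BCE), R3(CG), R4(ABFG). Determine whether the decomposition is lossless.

Chase test. Columns are ABCDEFG; row i has aⱼ where attribute j ∈ Ri, else bᵢⱼ.
Initial tableau (one row per fragment):
  row 1: a1 b12 b13 a4 a5 a6 b17
  row 2: b21 a2 a3 b24 a5 b26 b27
  row 3: b31 b32 a3 b34 b35 b36 a7
  row 4: a1 a2 b43 b44 b45 a6 a7
Rows 3 and 4 agree on G; apply G→B and equate their B entries.
Rows 1 and 4 agree on F; apply F→BG and equate their BG entries.
Rows 1 and 2 agree on B; apply B→DF and equate their DF entries.
Rows 1 and 3 agree on B; apply B→DF and equate their DF entries.
Rows 1 and 4 agree on B; apply B→DF and equate their DF entries.
Rows 1 and 2 agree on F; apply F→BG and equate their BG entries.
Rows 1 and 2 agree on EG; apply EG→C and equate their C entries.
Row 1 is now all distinguished symbols — the join is lossless.

Yes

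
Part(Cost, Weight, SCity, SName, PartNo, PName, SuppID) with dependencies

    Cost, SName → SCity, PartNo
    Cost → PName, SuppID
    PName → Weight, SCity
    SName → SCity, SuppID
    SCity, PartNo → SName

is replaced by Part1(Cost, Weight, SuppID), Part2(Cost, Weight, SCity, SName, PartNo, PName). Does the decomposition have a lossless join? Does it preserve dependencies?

lossless but not dependency-preserving

Lossless test: (Cost, Weight)⁺ = {Cost, Weight, SCity, PName, SuppID}, which contains all of one fragment — lossless.
Dependency preservation: the restricted closure of {SName} across the fragments never reaches {SCity, SuppID}, so SName → SCity, SuppID cannot be enforced without a join — not preserved.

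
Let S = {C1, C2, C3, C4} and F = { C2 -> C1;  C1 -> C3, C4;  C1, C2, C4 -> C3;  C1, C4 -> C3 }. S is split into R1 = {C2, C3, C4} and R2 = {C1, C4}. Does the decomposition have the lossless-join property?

Common attributes: R1 ∩ R2 = {C4}.
No dependency enlarges {C4}, so (C4)⁺ = {C4}.
The closure contains neither all of R1 = {C2, C3, C4} nor all of R2 = {C1, C4}, so the common attributes are not a superkey of either fragment. The join is lossy.

No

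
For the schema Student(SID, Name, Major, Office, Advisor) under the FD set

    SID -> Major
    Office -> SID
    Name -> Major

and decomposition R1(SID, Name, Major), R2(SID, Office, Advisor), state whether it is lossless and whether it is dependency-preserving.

lossy but dependency-preserving

Lossless test: (SID)⁺ = {SID, Major}, which is a superkey of neither fragment — lossy.
Dependency preservation: every FD's attributes lie within a single fragment, so each can be enforced locally — preserved.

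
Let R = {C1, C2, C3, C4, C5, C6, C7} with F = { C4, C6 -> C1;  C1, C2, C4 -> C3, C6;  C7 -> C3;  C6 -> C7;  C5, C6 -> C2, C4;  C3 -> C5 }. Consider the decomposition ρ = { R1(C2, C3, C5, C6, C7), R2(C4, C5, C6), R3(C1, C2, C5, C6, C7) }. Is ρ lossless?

Chase test. Columns are C1, C2, C3, C4, C5, C6, C7; row i has aⱼ where attribute j ∈ Ri, else bᵢⱼ.
Initial tableau (one row per fragment):
  row 1: b11 a2 a3 b14 a5 a6 a7
  row 2: b21 b22 b23 a4 a5 a6 b27
  row 3: a1 a2 b33 b34 a5 a6 a7
Rows 1 and 3 agree on C7; apply C7→C3 and equate their C3 entries.
Rows 1 and 2 agree on C6; apply C6→C7 and equate their C7 entries.
Rows 1 and 2 agree on C5, C6; apply C5, C6→C2, C4 and equate their C2, C4 entries.
Rows 1 and 3 agree on C5, C6; apply C5, C6→C2, C4 and equate their C2, C4 entries.
Rows 1 and 2 agree on C4, C6; apply C4, C6→C1 and equate their C1 entries.
Rows 1 and 3 agree on C4, C6; apply C4, C6→C1 and equate their C1 entries.
Rows 1 and 2 agree on C1, C2, C4; apply C1, C2, C4→C3, C6 and equate their C3, C6 entries.
Row 1 is now all distinguished symbols — the join is lossless.

Yes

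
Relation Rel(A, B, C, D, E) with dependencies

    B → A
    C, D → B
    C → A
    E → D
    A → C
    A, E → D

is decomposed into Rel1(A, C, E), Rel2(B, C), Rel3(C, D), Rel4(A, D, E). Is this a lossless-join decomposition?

Chase test. Columns are A, B, C, D, E; row i has aⱼ where attribute j ∈ Reli, else bᵢⱼ.
Initial tableau (one row per fragment):
  row 1: a1 b12 a3 b14 a5
  row 2: b21 a2 a3 b24 b25
  row 3: b31 b32 a3 a4 b35
  row 4: a1 b42 b43 a4 a5
Rows 1 and 2 agree on C; apply C→A and equate their A entries.
Rows 1 and 3 agree on C; apply C→A and equate their A entries.
Rows 1 and 4 agree on E; apply E→D and equate their D entries.
Rows 1 and 4 agree on A; apply A→C and equate their C entries.
Rows 1 and 3 agree on C, D; apply C, D→B and equate their B entries.
Rows 1 and 4 agree on C, D; apply C, D→B and equate their B entries.
No row becomes fully distinguished — the join is lossy.

No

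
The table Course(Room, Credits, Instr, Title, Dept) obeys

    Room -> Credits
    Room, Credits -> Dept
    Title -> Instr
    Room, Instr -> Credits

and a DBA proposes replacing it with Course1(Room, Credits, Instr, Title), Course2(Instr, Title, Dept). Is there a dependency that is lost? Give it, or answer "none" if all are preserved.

Check Room, Credits → Dept: no single fragment contains all of {Room, Credits, Dept}, and the restricted closure of {Room, Credits} across the fragments never reaches {Dept}.
Room → Credits is preserved.
Title → Instr is preserved.
Room, Instr → Credits is preserved.

Room, Credits -> Dept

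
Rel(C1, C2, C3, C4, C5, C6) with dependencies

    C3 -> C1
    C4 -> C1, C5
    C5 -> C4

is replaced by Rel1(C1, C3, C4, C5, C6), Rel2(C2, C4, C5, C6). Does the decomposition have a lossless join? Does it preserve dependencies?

lossy but dependency-preserving

Lossless test: (C4, C5, C6)⁺ = {C1, C4, C5, C6}, which is a superkey of neither fragment — lossy.
Dependency preservation: every FD's attributes lie within a single fragment, so each can be enforced locally — preserved.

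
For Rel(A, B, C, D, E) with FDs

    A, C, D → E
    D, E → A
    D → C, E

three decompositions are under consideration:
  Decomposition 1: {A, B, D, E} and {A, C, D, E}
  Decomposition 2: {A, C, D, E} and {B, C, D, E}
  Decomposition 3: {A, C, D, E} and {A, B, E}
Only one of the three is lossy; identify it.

Decomposition 3

Decomposition 1: common = {A, D, E}, closure = {A, C, D, E} → lossless.
Decomposition 2: common = {C, D, E}, closure = {A, C, D, E} → lossless.
Decomposition 3: common = {A, E}, closure = {A, E} → lossy.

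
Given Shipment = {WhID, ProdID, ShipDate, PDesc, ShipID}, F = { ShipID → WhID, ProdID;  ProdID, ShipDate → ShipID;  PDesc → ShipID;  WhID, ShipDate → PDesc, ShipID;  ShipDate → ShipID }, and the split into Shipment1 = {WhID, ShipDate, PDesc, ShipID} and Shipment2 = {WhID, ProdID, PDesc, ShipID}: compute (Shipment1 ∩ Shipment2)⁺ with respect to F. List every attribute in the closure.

WhID, ProdID, PDesc, ShipID

Shipment1 ∩ Shipment2 = {WhID, PDesc, ShipID}.
ShipID → WhID, ProdID applies, adding ProdID
Closure: {WhID, ProdID, PDesc, ShipID}.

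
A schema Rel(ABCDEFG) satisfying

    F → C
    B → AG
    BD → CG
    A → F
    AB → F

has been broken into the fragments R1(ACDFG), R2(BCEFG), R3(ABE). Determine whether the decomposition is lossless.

Chase test. Columns are ABCDEFG; row i has aⱼ where attribute j ∈ Ri, else bᵢⱼ.
Initial tableau (one row per fragment):
  row 1: a1 b12 a3 a4 b15 a6 a7
  row 2: b21 a2 a3 b24 a5 a6 a7
  row 3: a1 a2 b33 b34 a5 b36 b37
Rows 2 and 3 agree on B; apply B→AG and equate their AG entries.
Rows 1 and 3 agree on A; apply A→F and equate their F entries.
Rows 1 and 3 agree on F; apply F→C and equate their C entries.
No row becomes fully distinguished — the join is lossy.

No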